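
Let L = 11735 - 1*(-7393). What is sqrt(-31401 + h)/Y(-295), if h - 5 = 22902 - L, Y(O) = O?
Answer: -I*sqrt(27622)/295 ≈ -0.56339*I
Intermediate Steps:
L = 19128 (L = 11735 + 7393 = 19128)
h = 3779 (h = 5 + (22902 - 1*19128) = 5 + (22902 - 19128) = 5 + 3774 = 3779)
sqrt(-31401 + h)/Y(-295) = sqrt(-31401 + 3779)/(-295) = sqrt(-27622)*(-1/295) = (I*sqrt(27622))*(-1/295) = -I*sqrt(27622)/295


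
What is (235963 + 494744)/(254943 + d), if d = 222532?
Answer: 730707/477475 ≈ 1.5304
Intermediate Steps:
(235963 + 494744)/(254943 + d) = (235963 + 494744)/(254943 + 222532) = 730707/477475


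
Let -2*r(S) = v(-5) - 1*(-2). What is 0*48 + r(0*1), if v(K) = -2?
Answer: 0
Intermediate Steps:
r(S) = 0 (r(S) = -(-2 - 1*(-2))/2 = -(-2 + 2)/2 = -½*0 = 0)
0*48 + r(0*1) = 0*48 + 0 = 0 + 0 = 0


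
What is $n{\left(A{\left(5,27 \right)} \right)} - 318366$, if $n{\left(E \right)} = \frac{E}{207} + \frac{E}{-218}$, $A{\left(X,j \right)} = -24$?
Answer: $- \frac{2394430730}{7521} \approx -3.1837 \cdot 10^{5}$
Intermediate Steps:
$n{\left(E \right)} = \frac{11 E}{45126}$ ($n{\left(E \right)} = E \frac{1}{207} + E \left(- \frac{1}{218}\right) = \frac{E}{207} - \frac{E}{218} = \frac{11 E}{45126}$)
$n{\left(A{\left(5,27 \right)} \right)} - 318366 = \frac{11}{45126} \left(-24\right) - 318366 = - \frac{44}{7521} - 318366 = - \frac{2394430730}{7521}$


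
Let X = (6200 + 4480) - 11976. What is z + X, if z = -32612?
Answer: -33908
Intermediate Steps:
X = -1296 (X = 10680 - 11976 = -1296)
z + X = -32612 - 1296 = -33908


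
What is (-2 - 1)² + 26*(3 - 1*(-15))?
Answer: 477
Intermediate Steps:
(-2 - 1)² + 26*(3 - 1*(-15)) = (-3)² + 26*(3 + 15) = 9 + 26*18 = 9 + 468 = 477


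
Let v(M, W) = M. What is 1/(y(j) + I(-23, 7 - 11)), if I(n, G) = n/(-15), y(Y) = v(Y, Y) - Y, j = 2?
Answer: 15/23 ≈ 0.65217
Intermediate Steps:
y(Y) = 0 (y(Y) = Y - Y = 0)
I(n, G) = -n/15 (I(n, G) = n*(-1/15) = -n/15)
1/(y(j) + I(-23, 7 - 11)) = 1/(0 - 1/15*(-23)) = 1/(0 + 23/15) = 1/(23/15) = 15/23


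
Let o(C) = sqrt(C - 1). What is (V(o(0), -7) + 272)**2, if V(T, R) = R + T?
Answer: (265 + I)**2 ≈ 70224.0 + 530.0*I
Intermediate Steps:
o(C) = sqrt(-1 + C)
(V(o(0), -7) + 272)**2 = ((-7 + sqrt(-1 + 0)) + 272)**2 = ((-7 + sqrt(-1)) + 272)**2 = ((-7 + I) + 272)**2 = (265 + I)**2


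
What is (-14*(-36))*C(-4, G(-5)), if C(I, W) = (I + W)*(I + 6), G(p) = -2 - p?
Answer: -1008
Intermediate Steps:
C(I, W) = (6 + I)*(I + W) (C(I, W) = (I + W)*(6 + I) = (6 + I)*(I + W))
(-14*(-36))*C(-4, G(-5)) = (-14*(-36))*((-4)² + 6*(-4) + 6*(-2 - 1*(-5)) - 4*(-2 - 1*(-5))) = 504*(16 - 24 + 6*(-2 + 5) - 4*(-2 + 5)) = 504*(16 - 24 + 6*3 - 4*3) = 504*(16 - 24 + 18 - 12) = 504*(-2) = -1008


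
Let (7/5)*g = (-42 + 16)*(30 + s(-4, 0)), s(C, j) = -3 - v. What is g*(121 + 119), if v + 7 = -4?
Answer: -1185600/7 ≈ -1.6937e+5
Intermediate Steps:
v = -11 (v = -7 - 4 = -11)
s(C, j) = 8 (s(C, j) = -3 - 1*(-11) = -3 + 11 = 8)
g = -4940/7 (g = 5*((-42 + 16)*(30 + 8))/7 = 5*(-26*38)/7 = (5/7)*(-988) = -4940/7 ≈ -705.71)
g*(121 + 119) = -4940*(121 + 119)/7 = -4940/7*240 = -1185600/7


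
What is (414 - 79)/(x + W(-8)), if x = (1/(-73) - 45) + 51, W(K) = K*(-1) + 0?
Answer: 24455/1021 ≈ 23.952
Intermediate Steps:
W(K) = -K (W(K) = -K + 0 = -K)
x = 437/73 (x = (-1/73 - 45) + 51 = -3286/73 + 51 = 437/73 ≈ 5.9863)
(414 - 79)/(x + W(-8)) = (414 - 79)/(437/73 - 1*(-8)) = 335/(437/73 + 8) = 335/(1021/73) = 335*(73/1021) = 24455/1021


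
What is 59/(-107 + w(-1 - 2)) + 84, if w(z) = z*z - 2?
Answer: 8341/100 ≈ 83.410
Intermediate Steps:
w(z) = -2 + z² (w(z) = z² - 2 = -2 + z²)
59/(-107 + w(-1 - 2)) + 84 = 59/(-107 + (-2 + (-1 - 2)²)) + 84 = 59/(-107 + (-2 + (-3)²)) + 84 = 59/(-107 + (-2 + 9)) + 84 = 59/(-107 + 7) + 84 = 59/(-100) + 84 = 59*(-1/100) + 84 = -59/100 + 84 = 8341/100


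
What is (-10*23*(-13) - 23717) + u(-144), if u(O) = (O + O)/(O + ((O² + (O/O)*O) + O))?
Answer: -2922509/141 ≈ -20727.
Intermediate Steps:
u(O) = 2*O/(O² + 3*O) (u(O) = (2*O)/(O + ((O² + 1*O) + O)) = (2*O)/(O + ((O² + O) + O)) = (2*O)/(O + ((O + O²) + O)) = (2*O)/(O + (O² + 2*O)) = (2*O)/(O² + 3*O) = 2*O/(O² + 3*O))
(-10*23*(-13) - 23717) + u(-144) = (-10*23*(-13) - 23717) + 2/(3 - 144) = (-230*(-13) - 23717) + 2/(-141) = (2990 - 23717) + 2*(-1/141) = -20727 - 2/141 = -2922509/141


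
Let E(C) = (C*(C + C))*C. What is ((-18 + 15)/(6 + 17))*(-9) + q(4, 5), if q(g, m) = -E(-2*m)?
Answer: 46027/23 ≈ 2001.2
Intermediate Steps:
E(C) = 2*C³ (E(C) = (C*(2*C))*C = (2*C²)*C = 2*C³)
q(g, m) = 16*m³ (q(g, m) = -2*(-2*m)³ = -2*(-8*m³) = -(-16)*m³ = 16*m³)
((-18 + 15)/(6 + 17))*(-9) + q(4, 5) = ((-18 + 15)/(6 + 17))*(-9) + 16*5³ = -3/23*(-9) + 16*125 = -3*1/23*(-9) + 2000 = -3/23*(-9) + 2000 = 27/23 + 2000 = 46027/23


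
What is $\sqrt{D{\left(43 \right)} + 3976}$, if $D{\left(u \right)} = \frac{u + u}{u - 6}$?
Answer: $\frac{\sqrt{5446326}}{37} \approx 63.074$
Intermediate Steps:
$D{\left(u \right)} = \frac{2 u}{-6 + u}$
$\sqrt{D{\left(43 \right)} + 3976} = \sqrt{2 \cdot 43 \frac{1}{-6 + 43} + 3976} = \sqrt{2 \cdot 43 \cdot \frac{1}{37} + 3976} = \sqrt{\frac{86}{37} + 3976} = \sqrt{\frac{147198}{37}} = \frac{\sqrt{5446326}}{37}$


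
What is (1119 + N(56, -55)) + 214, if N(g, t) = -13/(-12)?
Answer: 16009/12 ≈ 1334.1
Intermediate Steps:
N(g, t) = 13/12 (N(g, t) = -13*(-1/12) = 13/12)
(1119 + N(56, -55)) + 214 = (1119 + 13/12) + 214 = 13441/12 + 214 = 16009/12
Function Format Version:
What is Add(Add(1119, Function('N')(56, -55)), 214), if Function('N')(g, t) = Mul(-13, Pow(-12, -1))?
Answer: Rational(16009, 12) ≈ 1334.1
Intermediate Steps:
Function('N')(g, t) = Rational(13, 12) (Function('N')(g, t) = Mul(-13, Rational(-1, 12)) = Rational(13, 12))
Add(Add(1119, Function('N')(56, -55)), 214) = Add(Add(1119, Rational(13, 12)), 214) = Add(Rational(13441, 12), 214) = Rational(16009, 12)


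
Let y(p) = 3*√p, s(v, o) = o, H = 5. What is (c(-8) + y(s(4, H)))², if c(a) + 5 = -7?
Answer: 189 - 72*√5 ≈ 28.003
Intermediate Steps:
c(a) = -12 (c(a) = -5 - 7 = -12)
(c(-8) + y(s(4, H)))² = (-12 + 3*√5)²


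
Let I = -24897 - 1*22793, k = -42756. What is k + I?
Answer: -90446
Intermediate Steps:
I = -47690 (I = -24897 - 22793 = -47690)
k + I = -42756 - 47690 = -90446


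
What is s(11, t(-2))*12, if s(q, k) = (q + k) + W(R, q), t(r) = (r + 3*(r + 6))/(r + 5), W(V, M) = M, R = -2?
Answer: 304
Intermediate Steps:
t(r) = (18 + 4*r)/(5 + r) (t(r) = (r + 3*(6 + r))/(5 + r) = (r + (18 + 3*r))/(5 + r) = (18 + 4*r)/(5 + r))
s(q, k) = k + 2*q (s(q, k) = (q + k) + q = (k + q) + q = k + 2*q)
s(11, t(-2))*12 = (2*(9 + 2*(-2))/(5 - 2) + 2*11)*12 = (2*(9 - 4)/3 + 22)*12 = (2*(⅓)*5 + 22)*12 = (10/3 + 22)*12 = (76/3)*12 = 304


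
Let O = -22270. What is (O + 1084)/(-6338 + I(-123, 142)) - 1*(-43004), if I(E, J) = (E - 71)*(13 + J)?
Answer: 260951803/6068 ≈ 43005.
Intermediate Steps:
I(E, J) = (-71 + E)*(13 + J)
(O + 1084)/(-6338 + I(-123, 142)) - 1*(-43004) = (-22270 + 1084)/(-6338 + (-923 - 71*142 + 13*(-123) - 123*142)) - 1*(-43004) = -21186/(-6338 + (-923 - 10082 - 1599 - 17466)) + 43004 = -21186/(-6338 - 30070) + 43004 = -21186/(-36408) + 43004 = -21186*(-1/36408) + 43004 = 3531/6068 + 43004 = 260951803/6068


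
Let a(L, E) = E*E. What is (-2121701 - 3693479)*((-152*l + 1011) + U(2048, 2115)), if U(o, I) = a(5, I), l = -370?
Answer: -26345533425680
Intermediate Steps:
a(L, E) = E²
U(o, I) = I²
(-2121701 - 3693479)*((-152*l + 1011) + U(2048, 2115)) = (-2121701 - 3693479)*((-152*(-370) + 1011) + 2115²) = -5815180*((56240 + 1011) + 4473225) = -5815180*(57251 + 4473225) = -5815180*4530476 = -26345533425680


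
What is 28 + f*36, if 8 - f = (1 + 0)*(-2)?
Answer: 388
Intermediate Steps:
f = 10 (f = 8 - (1 + 0)*(-2) = 8 - (-2) = 8 - 1*(-2) = 8 + 2 = 10)
28 + f*36 = 28 + 10*36 = 28 + 360 = 388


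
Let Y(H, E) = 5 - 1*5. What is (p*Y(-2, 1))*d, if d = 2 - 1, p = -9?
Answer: 0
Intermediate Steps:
Y(H, E) = 0 (Y(H, E) = 5 - 5 = 0)
d = 1
(p*Y(-2, 1))*d = -9*0*1 = 0*1 = 0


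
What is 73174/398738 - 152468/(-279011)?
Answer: 40605568149/55626144059 ≈ 0.72997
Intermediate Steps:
73174/398738 - 152468/(-279011) = 73174*(1/398738) - 152468*(-1/279011) = 36587/199369 + 152468/279011 = 40605568149/55626144059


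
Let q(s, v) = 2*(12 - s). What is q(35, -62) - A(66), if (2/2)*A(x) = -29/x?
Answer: -3007/66 ≈ -45.561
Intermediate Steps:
A(x) = -29/x
q(s, v) = 24 - 2*s
q(35, -62) - A(66) = (24 - 2*35) - (-29)/66 = (24 - 70) - (-29)/66 = -46 - 1*(-29/66) = -46 + 29/66 = -3007/66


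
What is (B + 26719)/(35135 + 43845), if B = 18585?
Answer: 11326/19745 ≈ 0.57361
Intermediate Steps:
(B + 26719)/(35135 + 43845) = (18585 + 26719)/(35135 + 43845) = 45304/78980 = 45304*(1/78980) = 11326/19745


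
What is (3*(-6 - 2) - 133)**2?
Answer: 24649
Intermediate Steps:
(3*(-6 - 2) - 133)**2 = (3*(-8) - 133)**2 = (-24 - 133)**2 = (-157)**2 = 24649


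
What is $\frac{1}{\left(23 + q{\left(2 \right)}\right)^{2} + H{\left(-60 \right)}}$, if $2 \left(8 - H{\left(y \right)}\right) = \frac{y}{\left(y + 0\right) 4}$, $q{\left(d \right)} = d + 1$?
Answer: $\frac{8}{5471} \approx 0.0014623$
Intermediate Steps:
$q{\left(d \right)} = 1 + d$
$H{\left(y \right)} = \frac{63}{8}$ ($H{\left(y \right)} = 8 - \frac{y \frac{1}{\left(y + 0\right) 4}}{2} = 8 - \frac{y \frac{1}{y 4}}{2} = 8 - \frac{y \frac{1}{4 y}}{2} = 8 - \frac{1}{8} = \frac{63}{8}$)
$\frac{1}{\left(23 + q{\left(2 \right)}\right)^{2} + H{\left(-60 \right)}} = \frac{1}{\left(23 + \left(1 + 2\right)\right)^{2} + \frac{63}{8}} = \frac{1}{\left(23 + 3\right)^{2} + \frac{63}{8}} = \frac{1}{26^{2} + \frac{63}{8}} = \frac{1}{676 + \frac{63}{8}} = \frac{1}{\frac{5471}{8}} = \frac{8}{5471}$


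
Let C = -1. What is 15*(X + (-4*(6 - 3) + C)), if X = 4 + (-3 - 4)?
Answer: -240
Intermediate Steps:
X = -3 (X = 4 - 7 = -3)
15*(X + (-4*(6 - 3) + C)) = 15*(-3 + (-4*(6 - 3) - 1)) = 15*(-3 + (-4*3 - 1)) = 15*(-3 + (-12 - 1)) = 15*(-3 - 13) = 15*(-16) = -240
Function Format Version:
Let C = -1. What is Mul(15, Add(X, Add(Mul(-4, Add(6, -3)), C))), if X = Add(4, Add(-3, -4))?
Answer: -240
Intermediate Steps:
X = -3 (X = Add(4, -7) = -3)
Mul(15, Add(X, Add(Mul(-4, Add(6, -3)), C))) = Mul(15, Add(-3, Add(Mul(-4, Add(6, -3)), -1))) = Mul(15, Add(-3, Add(Mul(-4, 3), -1))) = Mul(15, Add(-3, Add(-12, -1))) = Mul(15, Add(-3, -13)) = Mul(15, -16) = -240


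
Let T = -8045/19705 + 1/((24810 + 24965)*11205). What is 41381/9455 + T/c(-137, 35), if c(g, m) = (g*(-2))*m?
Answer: 87225793421512390528/19930110416908374375 ≈ 4.3766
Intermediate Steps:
c(g, m) = -2*g*m (c(g, m) = (-2*g)*m = -2*g*m)
T = -897385755934/2198009496375 (T = -8045*1/19705 + (1/11205)/49775 = -1609/3941 + (1/49775)*(1/11205) = -1609/3941 + 1/557728875 = -897385755934/2198009496375 ≈ -0.40827)
41381/9455 + T/c(-137, 35) = 41381/9455 - 897385755934/(2198009496375*((-2*(-137)*35))) = 41381*(1/9455) - 897385755934/2198009496375/9590 = 41381/9455 - 897385755934/2198009496375*1/9590 = 41381/9455 - 448692877967/10539455535118125 = 87225793421512390528/19930110416908374375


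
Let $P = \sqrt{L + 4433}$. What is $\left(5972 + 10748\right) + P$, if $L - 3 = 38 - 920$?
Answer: $16720 + \sqrt{3554} \approx 16780.0$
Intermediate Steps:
$L = -879$ ($L = 3 + \left(38 - 920\right) = 3 - 882 = -879$)
$P = \sqrt{3554}$ ($P = \sqrt{-879 + 4433} = \sqrt{3554} \approx 59.615$)
$\left(5972 + 10748\right) + P = \left(5972 + 10748\right) + \sqrt{3554} = 16720 + \sqrt{3554}$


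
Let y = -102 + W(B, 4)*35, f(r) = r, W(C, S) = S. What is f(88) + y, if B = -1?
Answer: 126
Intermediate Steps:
y = 38 (y = -102 + 4*35 = -102 + 140 = 38)
f(88) + y = 88 + 38 = 126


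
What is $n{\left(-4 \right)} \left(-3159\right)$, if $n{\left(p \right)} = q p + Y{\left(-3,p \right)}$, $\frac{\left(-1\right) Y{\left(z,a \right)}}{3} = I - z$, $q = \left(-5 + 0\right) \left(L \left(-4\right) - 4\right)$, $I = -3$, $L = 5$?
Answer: $1516320$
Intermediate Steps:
$q = 120$ ($q = \left(-5 + 0\right) \left(5 \left(-4\right) - 4\right) = - 5 \left(-20 - 4\right) = \left(-5\right) \left(-24\right) = 120$)
$Y{\left(z,a \right)} = 9 + 3 z$ ($Y{\left(z,a \right)} = - 3 \left(-3 - z\right) = 9 + 3 z$)
$n{\left(p \right)} = 120 p$ ($n{\left(p \right)} = 120 p + \left(9 + 3 \left(-3\right)\right) = 120 p + \left(9 - 9\right) = 120 p + 0 = 120 p$)
$n{\left(-4 \right)} \left(-3159\right) = 120 \left(-4\right) \left(-3159\right) = \left(-480\right) \left(-3159\right) = 1516320$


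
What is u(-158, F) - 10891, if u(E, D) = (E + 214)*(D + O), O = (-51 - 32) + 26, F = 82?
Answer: -9491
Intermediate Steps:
O = -57 (O = -83 + 26 = -57)
u(E, D) = (-57 + D)*(214 + E) (u(E, D) = (E + 214)*(D - 57) = (214 + E)*(-57 + D) = (-57 + D)*(214 + E))
u(-158, F) - 10891 = (-12198 - 57*(-158) + 214*82 + 82*(-158)) - 10891 = (-12198 + 9006 + 17548 - 12956) - 10891 = 1400 - 10891 = -9491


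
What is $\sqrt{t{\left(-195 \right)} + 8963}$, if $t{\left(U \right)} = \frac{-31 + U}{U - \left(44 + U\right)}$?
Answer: $\frac{\sqrt{4340578}}{22} \approx 94.7$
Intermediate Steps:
$t{\left(U \right)} = \frac{31}{44} - \frac{U}{44}$ ($t{\left(U \right)} = \frac{-31 + U}{-44} = \left(-31 + U\right) \left(- \frac{1}{44}\right) = \frac{31}{44} - \frac{U}{44}$)
$\sqrt{t{\left(-195 \right)} + 8963} = \sqrt{\left(\frac{31}{44} - - \frac{195}{44}\right) + 8963} = \sqrt{\left(\frac{31}{44} + \frac{195}{44}\right) + 8963} = \sqrt{\frac{113}{22} + 8963} = \sqrt{\frac{197299}{22}} = \frac{\sqrt{4340578}}{22}$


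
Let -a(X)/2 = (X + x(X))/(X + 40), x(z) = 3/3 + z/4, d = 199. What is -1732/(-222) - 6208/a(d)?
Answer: 2975218/999 ≈ 2978.2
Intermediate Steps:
x(z) = 1 + z/4 (x(z) = 3*(1/3) + z*(1/4) = 1 + z/4)
a(X) = -2*(1 + 5*X/4)/(40 + X) (a(X) = -2*(X + (1 + X/4))/(X + 40) = -2*(1 + 5*X/4)/(40 + X))
-1732/(-222) - 6208/a(d) = -1732/(-222) - 6208*2*(40 + 199)/(-4 - 5*199) = -1732*(-1/222) - 6208*478/(-4 - 995) = 866/111 - 6208/((1/2)*(1/239)*(-999)) = 866/111 - 6208/(-999/478) = 866/111 - 6208*(-478/999) = 866/111 + 2967424/999 = 2975218/999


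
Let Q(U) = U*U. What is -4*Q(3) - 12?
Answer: -48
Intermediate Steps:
Q(U) = U²
-4*Q(3) - 12 = -4*3² - 12 = -4*9 - 12 = -36 - 12 = -48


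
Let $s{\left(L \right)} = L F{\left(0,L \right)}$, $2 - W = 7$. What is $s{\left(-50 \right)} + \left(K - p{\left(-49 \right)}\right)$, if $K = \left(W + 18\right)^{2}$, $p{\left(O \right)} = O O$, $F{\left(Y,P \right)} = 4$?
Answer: $-2432$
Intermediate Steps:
$W = -5$ ($W = 2 - 7 = -5$)
$p{\left(O \right)} = O^{2}$
$s{\left(L \right)} = 4 L$ ($s{\left(L \right)} = L 4 = 4 L$)
$K = 169$ ($K = \left(-5 + 18\right)^{2} = 13^{2} = 169$)
$s{\left(-50 \right)} + \left(K - p{\left(-49 \right)}\right) = 4 \left(-50\right) + \left(169 - \left(-49\right)^{2}\right) = -200 + \left(169 - 2401\right) = -200 - 2232 = -2432$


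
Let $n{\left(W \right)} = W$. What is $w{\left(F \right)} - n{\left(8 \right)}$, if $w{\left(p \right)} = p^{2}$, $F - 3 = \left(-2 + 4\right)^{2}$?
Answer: $41$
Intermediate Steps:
$F = 7$ ($F = 3 + \left(-2 + 4\right)^{2} = 3 + 2^{2} = 3 + 4 = 7$)
$w{\left(F \right)} - n{\left(8 \right)} = 7^{2} - 8 = 49 - 8 = 41$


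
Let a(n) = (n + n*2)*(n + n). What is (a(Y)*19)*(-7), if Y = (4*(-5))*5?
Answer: -7980000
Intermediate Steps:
Y = -100 (Y = -20*5 = -100)
a(n) = 6*n² (a(n) = (n + 2*n)*(2*n) = (3*n)*(2*n) = 6*n²)
(a(Y)*19)*(-7) = ((6*(-100)²)*19)*(-7) = ((6*10000)*19)*(-7) = (60000*19)*(-7) = 1140000*(-7) = -7980000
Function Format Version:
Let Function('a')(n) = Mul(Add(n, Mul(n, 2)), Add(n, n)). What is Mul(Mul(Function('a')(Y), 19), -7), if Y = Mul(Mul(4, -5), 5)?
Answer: -7980000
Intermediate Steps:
Y = -100 (Y = Mul(-20, 5) = -100)
Function('a')(n) = Mul(6, Pow(n, 2)) (Function('a')(n) = Mul(Add(n, Mul(2, n)), Mul(2, n)) = Mul(Mul(3, n), Mul(2, n)) = Mul(6, Pow(n, 2)))
Mul(Mul(Function('a')(Y), 19), -7) = Mul(Mul(Mul(6, Pow(-100, 2)), 19), -7) = Mul(Mul(Mul(6, 10000), 19), -7) = Mul(Mul(60000, 19), -7) = Mul(1140000, -7) = -7980000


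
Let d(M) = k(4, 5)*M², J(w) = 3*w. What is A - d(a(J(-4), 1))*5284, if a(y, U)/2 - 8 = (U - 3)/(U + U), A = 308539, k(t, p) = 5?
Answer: -4869781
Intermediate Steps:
a(y, U) = 16 + (-3 + U)/U (a(y, U) = 16 + 2*((U - 3)/(U + U)) = 16 + 2*((-3 + U)/((2*U))) = 16 + 2*((-3 + U)*(1/(2*U))) = 16 + 2*((-3 + U)/(2*U)) = 16 + (-3 + U)/U)
d(M) = 5*M²
A - d(a(J(-4), 1))*5284 = 308539 - 5*(17 - 3/1)²*5284 = 308539 - 5*(17 - 3*1)²*5284 = 308539 - 5*(17 - 3)²*5284 = 308539 - 5*14²*5284 = 308539 - 5*196*5284 = 308539 - 980*5284 = 308539 - 1*5178320 = 308539 - 5178320 = -4869781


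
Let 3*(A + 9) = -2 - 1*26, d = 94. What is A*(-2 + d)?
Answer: -5060/3 ≈ -1686.7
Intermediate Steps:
A = -55/3 (A = -9 + (-2 - 1*26)/3 = -9 + (-2 - 26)/3 = -9 + (⅓)*(-28) = -9 - 28/3 = -55/3 ≈ -18.333)
A*(-2 + d) = -55*(-2 + 94)/3 = -55/3*92 = -5060/3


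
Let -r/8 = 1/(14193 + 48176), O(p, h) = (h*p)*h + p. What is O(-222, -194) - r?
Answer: -521118815758/62369 ≈ -8.3554e+6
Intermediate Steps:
O(p, h) = p + p*h² (O(p, h) = p*h² + p = p + p*h²)
r = -8/62369 (r = -8/(14193 + 48176) = -8/62369 ≈ -0.00012827)
O(-222, -194) - r = -222*(1 + (-194)²) - 1*(-8/62369) = -222*(1 + 37636) + 8/62369 = -222*37637 + 8/62369 = -8355414 + 8/62369 = -521118815758/62369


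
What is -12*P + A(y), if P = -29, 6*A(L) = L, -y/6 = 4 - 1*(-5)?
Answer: 339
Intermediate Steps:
y = -54 (y = -6*(4 - 1*(-5)) = -6*(4 + 5) = -6*9 = -54)
A(L) = L/6
-12*P + A(y) = -12*(-29) + (1/6)*(-54) = 348 - 9 = 339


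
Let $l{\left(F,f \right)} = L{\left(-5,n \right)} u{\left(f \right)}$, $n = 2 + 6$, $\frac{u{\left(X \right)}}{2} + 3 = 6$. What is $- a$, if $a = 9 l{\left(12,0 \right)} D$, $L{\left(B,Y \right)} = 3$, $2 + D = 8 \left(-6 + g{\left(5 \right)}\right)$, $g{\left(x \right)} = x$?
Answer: $1620$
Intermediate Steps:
$u{\left(X \right)} = 6$ ($u{\left(X \right)} = -6 + 2 \cdot 6 = -6 + 12 = 6$)
$n = 8$
$D = -10$ ($D = -2 + 8 \left(-6 + 5\right) = -2 + 8 \left(-1\right) = -2 - 8 = -10$)
$l{\left(F,f \right)} = 18$ ($l{\left(F,f \right)} = 3 \cdot 6 = 18$)
$a = -1620$ ($a = 9 \cdot 18 \left(-10\right) = 162 \left(-10\right) = -1620$)
$- a = \left(-1\right) \left(-1620\right) = 1620$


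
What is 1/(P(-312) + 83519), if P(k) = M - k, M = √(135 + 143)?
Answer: 83831/7027636283 - √278/7027636283 ≈ 1.1926e-5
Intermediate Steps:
M = √278 ≈ 16.673
P(k) = √278 - k
1/(P(-312) + 83519) = 1/((√278 - 1*(-312)) + 83519) = 1/((√278 + 312) + 83519) = 1/((312 + √278) + 83519) = 1/(83831 + √278)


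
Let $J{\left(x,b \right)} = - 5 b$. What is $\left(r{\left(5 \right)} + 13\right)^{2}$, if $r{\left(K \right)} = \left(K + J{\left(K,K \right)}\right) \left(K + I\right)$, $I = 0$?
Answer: $7569$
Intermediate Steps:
$r{\left(K \right)} = - 4 K^{2}$ ($r{\left(K \right)} = \left(K - 5 K\right) \left(K + 0\right) = - 4 K K = - 4 K^{2}$)
$\left(r{\left(5 \right)} + 13\right)^{2} = \left(- 4 \cdot 5^{2} + 13\right)^{2} = \left(\left(-4\right) 25 + 13\right)^{2} = \left(-100 + 13\right)^{2} = \left(-87\right)^{2} = 7569$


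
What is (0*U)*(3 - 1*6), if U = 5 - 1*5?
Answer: 0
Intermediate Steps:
U = 0 (U = 5 - 5 = 0)
(0*U)*(3 - 1*6) = (0*0)*(3 - 1*6) = 0*(3 - 6) = 0*(-3) = 0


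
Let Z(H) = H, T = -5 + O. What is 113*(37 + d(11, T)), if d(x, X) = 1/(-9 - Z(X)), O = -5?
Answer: 4294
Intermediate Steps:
T = -10 (T = -5 - 5 = -10)
d(x, X) = 1/(-9 - X)
113*(37 + d(11, T)) = 113*(37 - 1/(9 - 10)) = 113*(37 - 1/(-1)) = 113*(37 - 1*(-1)) = 113*(37 + 1) = 113*38 = 4294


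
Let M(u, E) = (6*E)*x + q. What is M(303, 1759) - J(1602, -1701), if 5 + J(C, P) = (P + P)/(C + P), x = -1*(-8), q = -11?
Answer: 928308/11 ≈ 84392.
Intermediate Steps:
x = 8
J(C, P) = -5 + 2*P/(C + P) (J(C, P) = -5 + (P + P)/(C + P) = -5 + (2*P)/(C + P) = -5 + 2*P/(C + P))
M(u, E) = -11 + 48*E (M(u, E) = (6*E)*8 - 11 = 48*E - 11 = -11 + 48*E)
M(303, 1759) - J(1602, -1701) = (-11 + 48*1759) - (-5*1602 - 3*(-1701))/(1602 - 1701) = (-11 + 84432) - (-8010 + 5103)/(-99) = 84421 - (-1)*(-2907)/99 = 84421 - 1*323/11 = 84421 - 323/11 = 928308/11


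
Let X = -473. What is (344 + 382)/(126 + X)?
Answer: -726/347 ≈ -2.0922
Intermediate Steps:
(344 + 382)/(126 + X) = (344 + 382)/(126 - 473) = 726/(-347) = 726*(-1/347) = -726/347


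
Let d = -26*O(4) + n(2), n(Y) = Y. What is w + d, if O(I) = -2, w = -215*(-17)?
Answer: 3709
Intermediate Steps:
w = 3655
d = 54 (d = -26*(-2) + 2 = 52 + 2 = 54)
w + d = 3655 + 54 = 3709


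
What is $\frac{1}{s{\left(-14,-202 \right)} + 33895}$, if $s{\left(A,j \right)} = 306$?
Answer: $\frac{1}{34201} \approx 2.9239 \cdot 10^{-5}$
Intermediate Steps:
$\frac{1}{s{\left(-14,-202 \right)} + 33895} = \frac{1}{306 + 33895} = \frac{1}{34201}$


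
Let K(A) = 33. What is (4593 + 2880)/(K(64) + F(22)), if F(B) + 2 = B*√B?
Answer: -77221/3229 + 54802*√22/3229 ≈ 55.690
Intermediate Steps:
F(B) = -2 + B^(3/2) (F(B) = -2 + B*√B = -2 + B^(3/2))
(4593 + 2880)/(K(64) + F(22)) = (4593 + 2880)/(33 + (-2 + 22^(3/2))) = 7473/(33 + (-2 + 22*√22)) = 7473/(31 + 22*√22)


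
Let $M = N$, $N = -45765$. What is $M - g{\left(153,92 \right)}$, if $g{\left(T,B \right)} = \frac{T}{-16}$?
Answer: $- \frac{732087}{16} \approx -45755.0$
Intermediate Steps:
$g{\left(T,B \right)} = - \frac{T}{16}$ ($g{\left(T,B \right)} = T \left(- \frac{1}{16}\right) = - \frac{T}{16}$)
$M = -45765$
$M - g{\left(153,92 \right)} = -45765 - \left(- \frac{1}{16}\right) 153 = -45765 - - \frac{153}{16} = -45765 + \frac{153}{16} = - \frac{732087}{16}$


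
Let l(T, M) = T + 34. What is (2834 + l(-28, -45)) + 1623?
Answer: 4463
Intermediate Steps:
l(T, M) = 34 + T
(2834 + l(-28, -45)) + 1623 = (2834 + (34 - 28)) + 1623 = (2834 + 6) + 1623 = 2840 + 1623 = 4463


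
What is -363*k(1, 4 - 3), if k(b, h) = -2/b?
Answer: 726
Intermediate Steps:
-363*k(1, 4 - 3) = -(-726)/1 = -(-726) = -363*(-2) = 726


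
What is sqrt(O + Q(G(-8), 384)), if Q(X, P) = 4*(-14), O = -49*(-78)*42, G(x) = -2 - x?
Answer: 2*sqrt(40117) ≈ 400.58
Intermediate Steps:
O = 160524 (O = 3822*42 = 160524)
Q(X, P) = -56
sqrt(O + Q(G(-8), 384)) = sqrt(160524 - 56) = sqrt(160468) = 2*sqrt(40117)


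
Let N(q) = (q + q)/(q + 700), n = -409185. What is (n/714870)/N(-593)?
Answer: 972951/18840796 ≈ 0.051641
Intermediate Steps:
N(q) = 2*q/(700 + q) (N(q) = (2*q)/(700 + q) = 2*q/(700 + q))
(n/714870)/N(-593) = (-409185/714870)/((2*(-593)/(700 - 593))) = (-409185*1/714870)/((2*(-593)/107)) = -9093/(15886*(2*(-593)*(1/107))) = -9093/(15886*(-1186/107)) = -9093/15886*(-107/1186) = 972951/18840796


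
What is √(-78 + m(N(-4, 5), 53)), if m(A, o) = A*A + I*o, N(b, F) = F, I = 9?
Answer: 2*√106 ≈ 20.591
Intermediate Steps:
m(A, o) = A² + 9*o (m(A, o) = A*A + 9*o = A² + 9*o)
√(-78 + m(N(-4, 5), 53)) = √(-78 + (5² + 9*53)) = √(-78 + (25 + 477)) = √(-78 + 502) = √424 = 2*√106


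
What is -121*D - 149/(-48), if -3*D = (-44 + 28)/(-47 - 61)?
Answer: 11767/1296 ≈ 9.0795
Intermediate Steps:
D = -4/81 (D = -(-44 + 28)/(3*(-47 - 61)) = -(-16)/(3*(-108)) = -(-16)*(-1)/(3*108) = -1/3*4/27 = -4/81 ≈ -0.049383)
-121*D - 149/(-48) = -121*(-4/81) - 149/(-48) = 484/81 - 149*(-1/48) = 484/81 + 149/48 = 11767/1296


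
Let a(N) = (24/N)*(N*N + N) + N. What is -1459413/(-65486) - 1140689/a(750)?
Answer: -11825035048/307358541 ≈ -38.473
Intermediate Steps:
a(N) = N + 24*(N + N**2)/N (a(N) = (24/N)*(N**2 + N) + N = (24/N)*(N + N**2) + N = 24*(N + N**2)/N + N = N + 24*(N + N**2)/N)
-1459413/(-65486) - 1140689/a(750) = -1459413/(-65486) - 1140689/(24 + 25*750) = -1459413*(-1/65486) - 1140689/(24 + 18750) = 1459413/65486 - 1140689/18774 = -11825035048/307358541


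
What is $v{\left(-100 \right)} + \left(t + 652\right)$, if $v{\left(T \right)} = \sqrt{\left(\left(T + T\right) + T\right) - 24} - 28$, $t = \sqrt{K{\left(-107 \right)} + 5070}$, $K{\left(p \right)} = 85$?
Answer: $624 + \sqrt{5155} + 18 i \approx 695.8 + 18.0 i$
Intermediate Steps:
$t = \sqrt{5155}$ ($t = \sqrt{85 + 5070} = \sqrt{5155} \approx 71.798$)
$v{\left(T \right)} = -28 + \sqrt{-24 + 3 T}$ ($v{\left(T \right)} = \sqrt{\left(2 T + T\right) - 24} - 28 = \sqrt{3 T - 24} - 28 = \sqrt{-24 + 3 T} - 28 = -28 + \sqrt{-24 + 3 T}$)
$v{\left(-100 \right)} + \left(t + 652\right) = \left(-28 + \sqrt{-24 + 3 \left(-100\right)}\right) + \left(\sqrt{5155} + 652\right) = \left(-28 + \sqrt{-24 - 300}\right) + \left(652 + \sqrt{5155}\right) = \left(-28 + \sqrt{-324}\right) + \left(652 + \sqrt{5155}\right) = \left(-28 + 18 i\right) + \left(652 + \sqrt{5155}\right) = 624 + \sqrt{5155} + 18 i$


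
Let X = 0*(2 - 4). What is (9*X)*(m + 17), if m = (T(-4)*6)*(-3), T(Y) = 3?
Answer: 0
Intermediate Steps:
X = 0 (X = 0*(-2) = 0)
m = -54 (m = (3*6)*(-3) = 18*(-3) = -54)
(9*X)*(m + 17) = (9*0)*(-54 + 17) = 0*(-37) = 0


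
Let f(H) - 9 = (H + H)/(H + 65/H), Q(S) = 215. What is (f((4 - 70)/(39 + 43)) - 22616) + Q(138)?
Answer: -1235522295/55177 ≈ -22392.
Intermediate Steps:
f(H) = 9 + 2*H/(H + 65/H) (f(H) = 9 + (H + H)/(H + 65/H) = 9 + (2*H)/(H + 65/H) = 9 + 2*H/(H + 65/H))
(f((4 - 70)/(39 + 43)) - 22616) + Q(138) = ((585 + 11*((4 - 70)/(39 + 43))²)/(65 + ((4 - 70)/(39 + 43))²) - 22616) + 215 = ((585 + 11*(-66/82)²)/(65 + (-66/82)²) - 22616) + 215 = ((585 + 11*(-66*1/82)²)/(65 + (-66*1/82)²) - 22616) + 215 = ((585 + 11*(-33/41)²)/(65 + (-33/41)²) - 22616) + 215 = ((585 + 11*(1089/1681))/(65 + 1089/1681) - 22616) + 215 = ((585 + 11979/1681)/(110354/1681) - 22616) + 215 = ((1681/110354)*(995364/1681) - 22616) + 215 = (497682/55177 - 22616) + 215 = -1247385350/55177 + 215 = -1235522295/55177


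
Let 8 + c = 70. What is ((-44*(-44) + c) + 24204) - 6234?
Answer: 19968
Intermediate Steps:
c = 62 (c = -8 + 70 = 62)
((-44*(-44) + c) + 24204) - 6234 = ((-44*(-44) + 62) + 24204) - 6234 = ((1936 + 62) + 24204) - 6234 = (1998 + 24204) - 6234 = 26202 - 6234 = 19968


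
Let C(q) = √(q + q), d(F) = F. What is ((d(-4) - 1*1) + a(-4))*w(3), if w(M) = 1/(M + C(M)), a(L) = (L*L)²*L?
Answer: -1029 + 343*√6 ≈ -188.82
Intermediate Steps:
C(q) = √2*√q (C(q) = √(2*q) = √2*√q)
a(L) = L⁵ (a(L) = (L²)²*L = L⁴*L = L⁵)
w(M) = 1/(M + √2*√M)
((d(-4) - 1*1) + a(-4))*w(3) = ((-4 - 1*1) + (-4)⁵)/(3 + √2*√3) = ((-4 - 1) - 1024)/(3 + √6) = (-5 - 1024)/(3 + √6) = -1029/(3 + √6)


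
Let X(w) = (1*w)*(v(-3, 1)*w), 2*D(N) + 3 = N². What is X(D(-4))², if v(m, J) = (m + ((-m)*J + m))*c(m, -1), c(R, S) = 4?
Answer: 257049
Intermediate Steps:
D(N) = -3/2 + N²/2
v(m, J) = 8*m - 4*J*m (v(m, J) = (m + ((-m)*J + m))*4 = (m + (-J*m + m))*4 = (m + (m - J*m))*4 = (2*m - J*m)*4 = 8*m - 4*J*m)
X(w) = -12*w² (X(w) = (1*w)*((4*(-3)*(2 - 1*1))*w) = w*((4*(-3)*(2 - 1))*w) = w*((4*(-3)*1)*w) = w*(-12*w) = -12*w²)
X(D(-4))² = (-12*(-3/2 + (½)*(-4)²)²)² = (-12*(-3/2 + (½)*16)²)² = (-12*(-3/2 + 8)²)² = (-12*(13/2)²)² = (-12*169/4)² = (-507)² = 257049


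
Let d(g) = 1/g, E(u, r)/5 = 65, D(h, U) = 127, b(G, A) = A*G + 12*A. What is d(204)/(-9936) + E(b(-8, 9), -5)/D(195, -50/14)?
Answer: 658756673/257421888 ≈ 2.5591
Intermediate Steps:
b(G, A) = 12*A + A*G
E(u, r) = 325 (E(u, r) = 5*65 = 325)
d(204)/(-9936) + E(b(-8, 9), -5)/D(195, -50/14) = 1/(204*(-9936)) + 325/127 = (1/204)*(-1/9936) + 325*(1/127) = -1/2026944 + 325/127 = 658756673/257421888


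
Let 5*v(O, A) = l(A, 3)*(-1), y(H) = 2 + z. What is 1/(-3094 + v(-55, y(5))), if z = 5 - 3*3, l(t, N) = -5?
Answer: -1/3093 ≈ -0.00032331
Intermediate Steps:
z = -4 (z = 5 - 9 = -4)
y(H) = -2 (y(H) = 2 - 4 = -2)
v(O, A) = 1 (v(O, A) = (-5*(-1))/5 = (⅕)*5 = 1)
1/(-3094 + v(-55, y(5))) = 1/(-3094 + 1) = 1/(-3093) = -1/3093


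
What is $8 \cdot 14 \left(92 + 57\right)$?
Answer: $16688$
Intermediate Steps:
$8 \cdot 14 \left(92 + 57\right) = 112 \cdot 149 = 16688$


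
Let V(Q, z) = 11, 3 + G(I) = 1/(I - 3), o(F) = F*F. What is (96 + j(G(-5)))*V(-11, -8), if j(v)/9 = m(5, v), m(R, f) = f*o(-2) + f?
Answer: -3927/8 ≈ -490.88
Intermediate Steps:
o(F) = F²
m(R, f) = 5*f (m(R, f) = f*(-2)² + f = f*4 + f = 4*f + f = 5*f)
G(I) = -3 + 1/(-3 + I) (G(I) = -3 + 1/(I - 3) = -3 + 1/(-3 + I))
j(v) = 45*v (j(v) = 9*(5*v) = 45*v)
(96 + j(G(-5)))*V(-11, -8) = (96 + 45*((10 - 3*(-5))/(-3 - 5)))*11 = (96 + 45*((10 + 15)/(-8)))*11 = (96 + 45*(-⅛*25))*11 = (96 + 45*(-25/8))*11 = (96 - 1125/8)*11 = -357/8*11 = -3927/8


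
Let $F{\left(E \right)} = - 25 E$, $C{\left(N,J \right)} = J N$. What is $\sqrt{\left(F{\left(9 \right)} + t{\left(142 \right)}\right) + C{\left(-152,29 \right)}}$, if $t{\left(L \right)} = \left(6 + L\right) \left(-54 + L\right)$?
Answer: $\sqrt{8391} \approx 91.602$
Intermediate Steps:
$t{\left(L \right)} = \left(-54 + L\right) \left(6 + L\right)$
$\sqrt{\left(F{\left(9 \right)} + t{\left(142 \right)}\right) + C{\left(-152,29 \right)}} = \sqrt{\left(\left(-25\right) 9 - \left(7140 - 20164\right)\right) + 29 \left(-152\right)} = \sqrt{\left(-225 - -13024\right) - 4408} = \sqrt{\left(-225 + 13024\right) - 4408} = \sqrt{12799 - 4408} = \sqrt{8391}$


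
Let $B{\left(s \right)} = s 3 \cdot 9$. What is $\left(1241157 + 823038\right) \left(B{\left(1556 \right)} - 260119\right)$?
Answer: $-450215378865$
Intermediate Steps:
$B{\left(s \right)} = 27 s$ ($B{\left(s \right)} = 3 s 9 = 27 s$)
$\left(1241157 + 823038\right) \left(B{\left(1556 \right)} - 260119\right) = \left(1241157 + 823038\right) \left(27 \cdot 1556 - 260119\right) = 2064195 \left(42012 - 260119\right) = 2064195 \left(-218107\right) = -450215378865$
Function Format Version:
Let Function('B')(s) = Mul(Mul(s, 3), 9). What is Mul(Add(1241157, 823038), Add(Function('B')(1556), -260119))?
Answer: -450215378865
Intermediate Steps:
Function('B')(s) = Mul(27, s) (Function('B')(s) = Mul(Mul(3, s), 9) = Mul(27, s))
Mul(Add(1241157, 823038), Add(Function('B')(1556), -260119)) = Mul(Add(1241157, 823038), Add(Mul(27, 1556), -260119)) = Mul(2064195, Add(42012, -260119)) = Mul(2064195, -218107) = -450215378865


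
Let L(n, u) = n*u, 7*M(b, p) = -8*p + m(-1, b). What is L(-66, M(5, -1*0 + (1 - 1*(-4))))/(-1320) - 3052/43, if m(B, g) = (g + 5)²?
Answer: -21235/301 ≈ -70.548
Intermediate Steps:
m(B, g) = (5 + g)²
M(b, p) = -8*p/7 + (5 + b)²/7 (M(b, p) = (-8*p + (5 + b)²)/7 = ((5 + b)² - 8*p)/7 = -8*p/7 + (5 + b)²/7)
L(-66, M(5, -1*0 + (1 - 1*(-4))))/(-1320) - 3052/43 = -66*(-8*(-1*0 + (1 - 1*(-4)))/7 + (5 + 5)²/7)/(-1320) - 3052/43 = -66*(-8*(0 + (1 + 4))/7 + (⅐)*10²)*(-1/1320) - 3052*1/43 = -66*(-8*(0 + 5)/7 + (⅐)*100)*(-1/1320) - 3052/43 = -66*(-8/7*5 + 100/7)*(-1/1320) - 3052/43 = -66*(-40/7 + 100/7)*(-1/1320) - 3052/43 = -66*60/7*(-1/1320) - 3052/43 = -3960/7*(-1/1320) - 3052/43 = 3/7 - 3052/43 = -21235/301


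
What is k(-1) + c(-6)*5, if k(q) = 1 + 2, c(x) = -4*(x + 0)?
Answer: 123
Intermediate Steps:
c(x) = -4*x
k(q) = 3
k(-1) + c(-6)*5 = 3 - 4*(-6)*5 = 3 + 24*5 = 3 + 120 = 123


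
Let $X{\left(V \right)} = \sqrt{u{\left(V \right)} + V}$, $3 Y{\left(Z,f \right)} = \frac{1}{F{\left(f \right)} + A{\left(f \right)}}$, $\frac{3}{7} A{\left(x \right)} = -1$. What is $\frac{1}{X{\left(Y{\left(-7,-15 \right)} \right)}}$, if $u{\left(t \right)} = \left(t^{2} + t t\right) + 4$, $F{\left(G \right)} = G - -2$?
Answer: $\frac{23 \sqrt{2105}}{2105} \approx 0.5013$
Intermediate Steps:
$A{\left(x \right)} = - \frac{7}{3}$ ($A{\left(x \right)} = \frac{7}{3} \left(-1\right) = - \frac{7}{3}$)
$F{\left(G \right)} = 2 + G$ ($F{\left(G \right)} = G + 2 = 2 + G$)
$u{\left(t \right)} = 4 + 2 t^{2}$ ($u{\left(t \right)} = \left(t^{2} + t^{2}\right) + 4 = 2 t^{2} + 4 = 4 + 2 t^{2}$)
$Y{\left(Z,f \right)} = \frac{1}{3 \left(- \frac{1}{3} + f\right)}$ ($Y{\left(Z,f \right)} = \frac{1}{3 \left(\left(2 + f\right) - \frac{7}{3}\right)} = \frac{1}{3 \left(- \frac{1}{3} + f\right)}$)
$X{\left(V \right)} = \sqrt{4 + V + 2 V^{2}}$ ($X{\left(V \right)} = \sqrt{\left(4 + 2 V^{2}\right) + V} = \sqrt{4 + V + 2 V^{2}}$)
$\frac{1}{X{\left(Y{\left(-7,-15 \right)} \right)}} = \frac{1}{\sqrt{4 + \frac{1}{-1 + 3 \left(-15\right)} + 2 \left(\frac{1}{-1 + 3 \left(-15\right)}\right)^{2}}} = \frac{1}{\sqrt{4 + \frac{1}{-1 - 45} + 2 \left(\frac{1}{-1 - 45}\right)^{2}}} = \frac{1}{\sqrt{4 + \frac{1}{-46} + 2 \left(\frac{1}{-46}\right)^{2}}} = \frac{1}{\sqrt{4 - \frac{1}{46} + 2 \left(- \frac{1}{46}\right)^{2}}} = \frac{1}{\sqrt{4 - \frac{1}{46} + 2 \cdot \frac{1}{2116}}} = \frac{1}{\sqrt{4 - \frac{1}{46} + \frac{1}{1058}}} = \frac{1}{\sqrt{\frac{2105}{529}}} = \frac{1}{\frac{1}{23} \sqrt{2105}} = \frac{23 \sqrt{2105}}{2105}$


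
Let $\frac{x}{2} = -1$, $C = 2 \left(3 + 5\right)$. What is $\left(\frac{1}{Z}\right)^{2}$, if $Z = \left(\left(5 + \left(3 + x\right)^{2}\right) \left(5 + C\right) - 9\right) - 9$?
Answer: $\frac{1}{11664} \approx 8.5734 \cdot 10^{-5}$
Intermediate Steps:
$C = 16$ ($C = 2 \cdot 8 = 16$)
$x = -2$ ($x = 2 \left(-1\right) = -2$)
$Z = 108$ ($Z = \left(\left(5 + \left(3 - 2\right)^{2}\right) \left(5 + 16\right) - 9\right) - 9 = \left(\left(5 + 1^{2}\right) 21 - 9\right) - 9 = \left(\left(5 + 1\right) 21 - 9\right) - 9 = \left(6 \cdot 21 - 9\right) - 9 = \left(126 - 9\right) - 9 = 117 - 9 = 108$)
$\left(\frac{1}{Z}\right)^{2} = \left(\frac{1}{108}\right)^{2} = \frac{1}{11664}$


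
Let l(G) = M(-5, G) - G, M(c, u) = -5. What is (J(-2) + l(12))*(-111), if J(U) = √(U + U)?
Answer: 1887 - 222*I ≈ 1887.0 - 222.0*I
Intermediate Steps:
J(U) = √2*√U (J(U) = √(2*U) = √2*√U)
l(G) = -5 - G
(J(-2) + l(12))*(-111) = (√2*√(-2) + (-5 - 1*12))*(-111) = (√2*(I*√2) + (-5 - 12))*(-111) = (2*I - 17)*(-111) = (-17 + 2*I)*(-111) = 1887 - 222*I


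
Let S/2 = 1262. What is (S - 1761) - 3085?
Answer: -2322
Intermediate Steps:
S = 2524 (S = 2*1262 = 2524)
(S - 1761) - 3085 = (2524 - 1761) - 3085 = 763 - 3085 = -2322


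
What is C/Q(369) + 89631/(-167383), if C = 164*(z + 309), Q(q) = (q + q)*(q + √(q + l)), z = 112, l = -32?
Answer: -3197822509/11367314296 - 421*√337/611208 ≈ -0.29396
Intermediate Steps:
Q(q) = 2*q*(q + √(-32 + q)) (Q(q) = (q + q)*(q + √(q - 32)) = (2*q)*(q + √(-32 + q)) = 2*q*(q + √(-32 + q)))
C = 69044 (C = 164*(112 + 309) = 164*421 = 69044)
C/Q(369) + 89631/(-167383) = 69044/((2*369*(369 + √(-32 + 369)))) + 89631/(-167383) = 69044/((2*369*(369 + √337))) + 89631*(-1/167383) = 69044/(272322 + 738*√337) - 89631/167383 = -89631/167383 + 69044/(272322 + 738*√337)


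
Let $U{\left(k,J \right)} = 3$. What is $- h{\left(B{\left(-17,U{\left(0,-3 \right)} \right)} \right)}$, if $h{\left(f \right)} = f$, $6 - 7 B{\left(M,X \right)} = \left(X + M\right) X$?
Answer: $- \frac{48}{7} \approx -6.8571$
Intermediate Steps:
$B{\left(M,X \right)} = \frac{6}{7} - \frac{X \left(M + X\right)}{7}$ ($B{\left(M,X \right)} = \frac{6}{7} - \frac{\left(X + M\right) X}{7} = \frac{6}{7} - \frac{\left(M + X\right) X}{7} = \frac{6}{7} - \frac{X \left(M + X\right)}{7}$)
$- h{\left(B{\left(-17,U{\left(0,-3 \right)} \right)} \right)} = - (\frac{6}{7} - \frac{3^{2}}{7} - \left(- \frac{17}{7}\right) 3) = - (\frac{6}{7} - \frac{9}{7} + \frac{51}{7}) = \left(-1\right) \frac{48}{7} = - \frac{48}{7}$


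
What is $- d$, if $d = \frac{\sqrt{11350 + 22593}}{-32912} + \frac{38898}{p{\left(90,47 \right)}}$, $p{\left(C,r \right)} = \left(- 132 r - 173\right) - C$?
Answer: $\frac{38898}{6467} + \frac{\sqrt{33943}}{32912} \approx 6.0204$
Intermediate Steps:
$p{\left(C,r \right)} = -173 - C - 132 r$ ($p{\left(C,r \right)} = \left(-173 - 132 r\right) - C = -173 - C - 132 r$)
$d = - \frac{38898}{6467} - \frac{\sqrt{33943}}{32912}$ ($d = \frac{\sqrt{11350 + 22593}}{-32912} + \frac{38898}{-173 - 90 - 6204} = \sqrt{33943} \left(- \frac{1}{32912}\right) + \frac{38898}{-173 - 90 - 6204} = - \frac{\sqrt{33943}}{32912} + \frac{38898}{-6467} = - \frac{\sqrt{33943}}{32912} + 38898 \left(- \frac{1}{6467}\right) = - \frac{\sqrt{33943}}{32912} - \frac{38898}{6467} = - \frac{38898}{6467} - \frac{\sqrt{33943}}{32912} \approx -6.0204$)
$- d = - (- \frac{38898}{6467} - \frac{\sqrt{33943}}{32912}) = \frac{38898}{6467} + \frac{\sqrt{33943}}{32912}$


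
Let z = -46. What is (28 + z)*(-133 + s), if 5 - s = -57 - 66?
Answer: 90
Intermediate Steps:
s = 128 (s = 5 - (-57 - 66) = 5 - 1*(-123) = 5 + 123 = 128)
(28 + z)*(-133 + s) = (28 - 46)*(-133 + 128) = -18*(-5) = 90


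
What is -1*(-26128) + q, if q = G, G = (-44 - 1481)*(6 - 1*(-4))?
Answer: 10878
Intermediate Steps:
G = -15250 (G = -1525*(6 + 4) = -1525*10 = -15250)
q = -15250
-1*(-26128) + q = -1*(-26128) - 15250 = 26128 - 15250 = 10878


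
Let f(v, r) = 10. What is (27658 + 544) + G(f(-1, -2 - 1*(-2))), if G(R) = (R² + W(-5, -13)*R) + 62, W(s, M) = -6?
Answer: 28304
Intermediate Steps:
G(R) = 62 + R² - 6*R (G(R) = (R² - 6*R) + 62 = 62 + R² - 6*R)
(27658 + 544) + G(f(-1, -2 - 1*(-2))) = (27658 + 544) + (62 + 10² - 6*10) = 28202 + (62 + 100 - 60) = 28202 + 102 = 28304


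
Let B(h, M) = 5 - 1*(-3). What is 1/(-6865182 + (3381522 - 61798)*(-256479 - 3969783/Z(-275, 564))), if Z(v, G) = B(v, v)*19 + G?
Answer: -179/155703543874035 ≈ -1.1496e-12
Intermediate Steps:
B(h, M) = 8 (B(h, M) = 5 + 3 = 8)
Z(v, G) = 152 + G (Z(v, G) = 8*19 + G = 152 + G)
1/(-6865182 + (3381522 - 61798)*(-256479 - 3969783/Z(-275, 564))) = 1/(-6865182 + (3381522 - 61798)*(-256479 - 3969783/(152 + 564))) = 1/(-6865182 + 3319724*(-256479 - 3969783/716)) = 1/(-6865182 + 3319724*(-187608747/716)) = 1/(-6865182 - 155702315006457/179) = 1/(-155703543874035/179) = -179/155703543874035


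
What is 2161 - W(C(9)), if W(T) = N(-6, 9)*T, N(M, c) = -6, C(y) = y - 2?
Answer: 2203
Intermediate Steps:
C(y) = -2 + y
W(T) = -6*T
2161 - W(C(9)) = 2161 - (-6)*(-2 + 9) = 2161 - (-6)*7 = 2161 - 1*(-42) = 2161 + 42 = 2203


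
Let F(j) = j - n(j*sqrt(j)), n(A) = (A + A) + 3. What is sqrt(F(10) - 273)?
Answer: sqrt(-266 - 20*sqrt(10)) ≈ 18.145*I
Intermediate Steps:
n(A) = 3 + 2*A (n(A) = 2*A + 3 = 3 + 2*A)
F(j) = -3 + j - 2*j**(3/2) (F(j) = j - (3 + 2*(j*sqrt(j))) = j - (3 + 2*j**(3/2)) = j + (-3 - 2*j**(3/2)) = -3 + j - 2*j**(3/2))
sqrt(F(10) - 273) = sqrt((-3 + 10 - 20*sqrt(10)) - 273) = sqrt((7 - 20*sqrt(10)) - 273) = sqrt(-266 - 20*sqrt(10))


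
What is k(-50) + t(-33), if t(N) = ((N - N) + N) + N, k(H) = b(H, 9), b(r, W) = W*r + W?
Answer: -507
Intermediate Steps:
b(r, W) = W + W*r
k(H) = 9 + 9*H (k(H) = 9*(1 + H) = 9 + 9*H)
t(N) = 2*N (t(N) = (0 + N) + N = N + N = 2*N)
k(-50) + t(-33) = (9 + 9*(-50)) + 2*(-33) = (9 - 450) - 66 = -441 - 66 = -507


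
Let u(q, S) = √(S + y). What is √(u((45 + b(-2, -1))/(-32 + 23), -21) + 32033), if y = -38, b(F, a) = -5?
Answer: √(32033 + I*√59) ≈ 178.98 + 0.021*I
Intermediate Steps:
u(q, S) = √(-38 + S) (u(q, S) = √(S - 38) = √(-38 + S))
√(u((45 + b(-2, -1))/(-32 + 23), -21) + 32033) = √(√(-38 - 21) + 32033) = √(√(-59) + 32033) = √(I*√59 + 32033) = √(32033 + I*√59)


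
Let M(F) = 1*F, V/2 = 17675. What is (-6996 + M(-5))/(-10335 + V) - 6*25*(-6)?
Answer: 22506499/25015 ≈ 899.72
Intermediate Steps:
V = 35350 (V = 2*17675 = 35350)
M(F) = F
(-6996 + M(-5))/(-10335 + V) - 6*25*(-6) = (-6996 - 5)/(-10335 + 35350) - 6*25*(-6) = -7001/25015 - 150*(-6) = -7001*1/25015 - 1*(-900) = -7001/25015 + 900 = 22506499/25015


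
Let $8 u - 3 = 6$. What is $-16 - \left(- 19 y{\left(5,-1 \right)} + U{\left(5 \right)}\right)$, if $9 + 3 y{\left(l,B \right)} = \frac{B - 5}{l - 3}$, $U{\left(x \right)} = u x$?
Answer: $- \frac{781}{8} \approx -97.625$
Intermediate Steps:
$u = \frac{9}{8}$ ($u = \frac{3}{8} + \frac{1}{8} \cdot 6 = \frac{3}{8} + \frac{3}{4} = \frac{9}{8} \approx 1.125$)
$U{\left(x \right)} = \frac{9 x}{8}$
$y{\left(l,B \right)} = -3 + \frac{-5 + B}{3 \left(-3 + l\right)}$ ($y{\left(l,B \right)} = -3 + \frac{\left(B - 5\right) \frac{1}{l - 3}}{3} = -3 + \frac{\left(-5 + B\right) \frac{1}{-3 + l}}{3} = -3 + \frac{\frac{1}{-3 + l} \left(-5 + B\right)}{3} = -3 + \frac{-5 + B}{3 \left(-3 + l\right)}$)
$-16 - \left(- 19 y{\left(5,-1 \right)} + U{\left(5 \right)}\right) = -16 - \left(- 19 \frac{22 - 1 - 45}{3 \left(-3 + 5\right)} + \frac{9}{8} \cdot 5\right) = -16 - \left(- 19 \frac{22 - 1 - 45}{3 \cdot 2} + \frac{45}{8}\right) = -16 - \left(- 19 \cdot \frac{1}{3} \cdot \frac{1}{2} \left(-24\right) + \frac{45}{8}\right) = -16 - \left(\left(-19\right) \left(-4\right) + \frac{45}{8}\right) = -16 - \left(76 + \frac{45}{8}\right) = -16 - \frac{653}{8} = - \frac{781}{8}$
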